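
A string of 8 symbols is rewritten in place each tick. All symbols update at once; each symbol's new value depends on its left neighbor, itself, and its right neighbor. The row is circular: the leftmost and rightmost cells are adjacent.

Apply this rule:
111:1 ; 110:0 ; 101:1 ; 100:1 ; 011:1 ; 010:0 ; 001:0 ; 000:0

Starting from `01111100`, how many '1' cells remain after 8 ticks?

tick 1: 01111010
tick 2: 01110101
tick 3: 11101010
tick 4: 11010101
tick 5: 10101011
tick 6: 01010111
tick 7: 10101110
tick 8: 01011101
count of 1: 5

5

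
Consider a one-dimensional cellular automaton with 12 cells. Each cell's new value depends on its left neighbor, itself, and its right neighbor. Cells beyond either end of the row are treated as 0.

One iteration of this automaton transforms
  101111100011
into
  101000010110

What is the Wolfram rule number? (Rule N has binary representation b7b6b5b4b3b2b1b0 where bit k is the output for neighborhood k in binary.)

position 3: 111 → 0  (bit 7 = 0)
position 6: 110 → 0  (bit 6 = 0)
position 1: 101 → 0  (bit 5 = 0)
position 7: 100 → 1  (bit 4 = 1)
position 2: 011 → 1  (bit 3 = 1)
position 0: 010 → 1  (bit 2 = 1)
position 9: 001 → 1  (bit 1 = 1)
position 8: 000 → 0  (bit 0 = 0)
bits b7..b0 = 00011110 = 30

30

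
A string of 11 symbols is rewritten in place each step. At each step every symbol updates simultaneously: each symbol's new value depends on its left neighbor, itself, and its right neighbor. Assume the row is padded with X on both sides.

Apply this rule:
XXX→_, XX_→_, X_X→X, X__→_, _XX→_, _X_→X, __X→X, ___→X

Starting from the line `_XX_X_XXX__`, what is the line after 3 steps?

_XX_XXX___X

X__XXX____X
__X____XXX_
_XX_XXX___X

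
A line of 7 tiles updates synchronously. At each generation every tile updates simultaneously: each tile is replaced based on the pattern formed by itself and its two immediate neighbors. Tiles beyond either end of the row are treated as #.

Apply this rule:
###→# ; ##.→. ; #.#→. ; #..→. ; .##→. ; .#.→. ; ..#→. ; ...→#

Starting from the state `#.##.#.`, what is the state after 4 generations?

...#...

generation 1: .......
generation 2: .#####.
generation 3: ..###..
generation 4: ...#...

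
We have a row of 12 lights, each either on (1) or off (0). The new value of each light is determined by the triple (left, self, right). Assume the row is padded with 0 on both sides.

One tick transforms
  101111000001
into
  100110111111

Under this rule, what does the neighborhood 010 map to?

At position 0 the neighborhood is 010; the next row has 1 there.

1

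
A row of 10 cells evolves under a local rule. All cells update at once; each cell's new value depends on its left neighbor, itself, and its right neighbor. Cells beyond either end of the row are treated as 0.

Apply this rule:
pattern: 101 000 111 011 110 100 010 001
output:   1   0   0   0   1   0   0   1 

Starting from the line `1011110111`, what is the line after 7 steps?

0101000000

step 1: 0100011001
step 2: 1000101010
step 3: 0001010100
step 4: 0010101000
step 5: 0101010000
step 6: 1010100000
step 7: 0101000000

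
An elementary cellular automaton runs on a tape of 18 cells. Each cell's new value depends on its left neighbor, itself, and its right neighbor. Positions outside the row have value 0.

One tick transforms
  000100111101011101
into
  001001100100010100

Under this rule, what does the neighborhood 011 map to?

At position 6 the neighborhood is 011; the next row has 1 there.

1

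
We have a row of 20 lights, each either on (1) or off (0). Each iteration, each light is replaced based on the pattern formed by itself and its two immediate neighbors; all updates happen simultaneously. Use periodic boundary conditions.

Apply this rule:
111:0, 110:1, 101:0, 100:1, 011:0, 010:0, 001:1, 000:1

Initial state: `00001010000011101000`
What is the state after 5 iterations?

iteration 1: 11110001111100100111
iteration 2: 00011110000111011000
iteration 3: 11100011111001001111
iteration 4: 00111100001110110000
iteration 5: 11000111110010011111

11000111110010011111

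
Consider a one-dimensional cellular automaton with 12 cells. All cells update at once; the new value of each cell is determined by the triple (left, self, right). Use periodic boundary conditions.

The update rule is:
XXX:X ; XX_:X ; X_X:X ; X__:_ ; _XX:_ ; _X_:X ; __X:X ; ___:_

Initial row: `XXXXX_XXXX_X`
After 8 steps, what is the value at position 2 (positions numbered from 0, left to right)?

XXXXXX_XXXX_
_XXXXXX_XXXX
X_XXXXXX_XXX
XX_XXXXXX_XX
XXX_XXXXXX_X
XXXX_XXXXXX_
_XXXX_XXXXXX
X_XXXX_XXXXX
position 2 holds X

X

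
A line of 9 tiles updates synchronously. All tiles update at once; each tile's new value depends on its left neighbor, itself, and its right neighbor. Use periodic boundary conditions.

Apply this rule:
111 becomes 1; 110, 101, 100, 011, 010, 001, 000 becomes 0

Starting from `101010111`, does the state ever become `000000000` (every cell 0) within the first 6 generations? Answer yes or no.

000000011
000000000
all cells are 0 at generation 2

yes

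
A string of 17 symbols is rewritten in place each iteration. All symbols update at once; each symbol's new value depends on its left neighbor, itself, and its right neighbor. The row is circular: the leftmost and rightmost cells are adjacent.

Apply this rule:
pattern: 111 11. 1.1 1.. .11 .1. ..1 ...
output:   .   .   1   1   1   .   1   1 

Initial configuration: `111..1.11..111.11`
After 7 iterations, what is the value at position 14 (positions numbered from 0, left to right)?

...11.11.111..11.
1111.11.11..111.1
....11.11.111..11
11111.11.11..111.
1....11.11.111..1
.11111.11.11..111
11....11.11.111..
position 14 holds 1

1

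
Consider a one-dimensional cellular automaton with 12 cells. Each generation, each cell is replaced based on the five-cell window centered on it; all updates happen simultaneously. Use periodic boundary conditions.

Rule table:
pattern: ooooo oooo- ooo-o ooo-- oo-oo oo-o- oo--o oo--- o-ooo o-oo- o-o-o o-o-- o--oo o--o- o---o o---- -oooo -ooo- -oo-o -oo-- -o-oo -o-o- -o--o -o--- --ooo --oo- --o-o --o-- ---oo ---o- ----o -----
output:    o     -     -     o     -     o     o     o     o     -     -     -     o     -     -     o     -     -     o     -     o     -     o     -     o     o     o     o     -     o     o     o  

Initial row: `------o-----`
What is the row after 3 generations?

ooooooo-oooo
ooooo---o-oo
ooo-oo-oooo-

ooo-oo-oooo-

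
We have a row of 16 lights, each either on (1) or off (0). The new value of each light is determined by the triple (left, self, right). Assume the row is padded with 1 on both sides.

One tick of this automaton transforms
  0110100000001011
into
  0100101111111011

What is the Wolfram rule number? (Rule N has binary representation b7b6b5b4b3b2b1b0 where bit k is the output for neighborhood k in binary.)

position 15: 111 → 1  (bit 7 = 1)
position 2: 110 → 0  (bit 6 = 0)
position 0: 101 → 0  (bit 5 = 0)
position 5: 100 → 0  (bit 4 = 0)
position 1: 011 → 1  (bit 3 = 1)
position 4: 010 → 1  (bit 2 = 1)
position 11: 001 → 1  (bit 1 = 1)
position 6: 000 → 1  (bit 0 = 1)
bits b7..b0 = 10001111 = 143

143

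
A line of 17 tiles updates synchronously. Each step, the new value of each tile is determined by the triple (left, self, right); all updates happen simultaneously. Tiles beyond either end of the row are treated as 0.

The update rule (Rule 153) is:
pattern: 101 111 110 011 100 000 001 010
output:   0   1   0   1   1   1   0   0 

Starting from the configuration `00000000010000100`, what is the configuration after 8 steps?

10111101100000100

11111111001110011
11111110101101010
11111100001000001
11111011100111100
11110011010111011
11101010000110010
11000001110101001
10111101100000100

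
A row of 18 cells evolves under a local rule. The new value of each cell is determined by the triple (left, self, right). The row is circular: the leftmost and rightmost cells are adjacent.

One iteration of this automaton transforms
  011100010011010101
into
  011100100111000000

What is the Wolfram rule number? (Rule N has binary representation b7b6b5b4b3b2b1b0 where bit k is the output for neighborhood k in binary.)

202

position 2: 111 → 1  (bit 7 = 1)
position 3: 110 → 1  (bit 6 = 1)
position 0: 101 → 0  (bit 5 = 0)
position 4: 100 → 0  (bit 4 = 0)
position 1: 011 → 1  (bit 3 = 1)
position 7: 010 → 0  (bit 2 = 0)
position 6: 001 → 1  (bit 1 = 1)
position 5: 000 → 0  (bit 0 = 0)
bits b7..b0 = 11001010 = 202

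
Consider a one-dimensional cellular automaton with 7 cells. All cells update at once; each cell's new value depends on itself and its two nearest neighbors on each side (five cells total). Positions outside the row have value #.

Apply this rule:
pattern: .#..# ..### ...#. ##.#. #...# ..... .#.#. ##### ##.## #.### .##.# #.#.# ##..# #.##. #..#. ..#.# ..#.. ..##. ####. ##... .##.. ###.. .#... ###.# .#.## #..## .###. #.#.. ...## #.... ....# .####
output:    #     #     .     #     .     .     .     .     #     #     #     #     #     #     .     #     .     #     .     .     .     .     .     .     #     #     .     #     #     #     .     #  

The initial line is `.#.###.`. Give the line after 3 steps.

step 1: ####..#
step 2: ....###
step 3: .#.###.

.#.###.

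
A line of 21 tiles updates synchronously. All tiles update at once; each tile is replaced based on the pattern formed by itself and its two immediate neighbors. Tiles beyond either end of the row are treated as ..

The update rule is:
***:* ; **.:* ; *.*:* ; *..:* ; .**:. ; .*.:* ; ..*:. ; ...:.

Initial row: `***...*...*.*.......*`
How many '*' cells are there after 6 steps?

10

step 1: .***..**..****......*
step 2: ..***..**..****.....*
step 3: ...***..**..****....*
step 4: ....***..**..****...*
step 5: .....***..**..****..*
step 6: ......***..**..****.*
count of *: 10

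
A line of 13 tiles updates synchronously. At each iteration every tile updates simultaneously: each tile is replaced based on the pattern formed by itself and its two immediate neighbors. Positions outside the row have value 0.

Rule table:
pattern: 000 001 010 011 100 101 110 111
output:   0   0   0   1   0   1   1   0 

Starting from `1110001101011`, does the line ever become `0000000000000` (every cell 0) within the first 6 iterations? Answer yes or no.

yes

iteration 1: 1010001110111
iteration 2: 0100001011101
iteration 3: 0000000110110
iteration 4: 0000000111110
iteration 5: 0000000100010
iteration 6: 0000000000000
all cells are 0 at iteration 6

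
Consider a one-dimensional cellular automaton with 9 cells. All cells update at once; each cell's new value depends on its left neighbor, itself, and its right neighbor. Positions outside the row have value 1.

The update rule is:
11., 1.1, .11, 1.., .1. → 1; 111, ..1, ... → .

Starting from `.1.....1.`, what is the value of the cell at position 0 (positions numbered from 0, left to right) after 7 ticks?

111....11
..11...1.
1.111..11
111.11.1.
..1111111
1.1......
1111.....
position 0 holds 1

1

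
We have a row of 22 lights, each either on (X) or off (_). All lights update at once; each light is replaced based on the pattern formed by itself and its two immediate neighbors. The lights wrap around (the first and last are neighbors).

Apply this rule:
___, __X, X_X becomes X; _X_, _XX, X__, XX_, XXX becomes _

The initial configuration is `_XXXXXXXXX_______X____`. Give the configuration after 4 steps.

step 1: X__________XXXXXX__XXX
step 2: __XXXXXXXXX_______X___
step 3: XX__________XXXXXX__XX
step 4: ___XXXXXXXXX_______X__

___XXXXXXXXX_______X__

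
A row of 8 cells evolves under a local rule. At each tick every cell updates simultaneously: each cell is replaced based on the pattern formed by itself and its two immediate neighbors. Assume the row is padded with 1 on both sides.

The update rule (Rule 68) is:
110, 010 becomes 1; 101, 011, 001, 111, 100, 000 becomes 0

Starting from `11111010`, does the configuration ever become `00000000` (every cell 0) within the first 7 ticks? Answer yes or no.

no

tick 1: 00001010
tick 2: 00001010  (fixed point — unchanged through tick 7)
tick 7 is 00001010, still not uniform 0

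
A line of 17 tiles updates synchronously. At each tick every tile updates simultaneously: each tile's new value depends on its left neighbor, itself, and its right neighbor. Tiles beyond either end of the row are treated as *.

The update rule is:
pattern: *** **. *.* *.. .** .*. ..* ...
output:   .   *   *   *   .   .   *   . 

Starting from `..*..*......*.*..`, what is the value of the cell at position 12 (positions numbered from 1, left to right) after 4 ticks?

**.**.*....*.*.**
.**.**.*..*.*.*..
*.**.**.**.*.*.**
**.**.**.**.*.*..
position 12 holds .

.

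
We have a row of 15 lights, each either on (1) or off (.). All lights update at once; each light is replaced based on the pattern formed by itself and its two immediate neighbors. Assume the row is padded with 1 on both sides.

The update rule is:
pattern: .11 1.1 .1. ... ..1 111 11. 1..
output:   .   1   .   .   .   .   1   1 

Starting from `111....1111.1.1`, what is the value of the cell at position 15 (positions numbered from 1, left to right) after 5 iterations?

.

..11......11.1.
1..11......11.1
11..11......11.
.11..11......11
1.11..11.......
position 15 holds .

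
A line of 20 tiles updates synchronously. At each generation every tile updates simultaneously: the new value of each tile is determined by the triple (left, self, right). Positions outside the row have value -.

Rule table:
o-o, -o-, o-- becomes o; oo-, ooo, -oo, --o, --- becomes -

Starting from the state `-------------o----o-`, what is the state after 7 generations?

-------------------o

-------------oo---oo
---------------o----
---------------oo---
-----------------o--
-----------------oo-
-------------------o
-------------------o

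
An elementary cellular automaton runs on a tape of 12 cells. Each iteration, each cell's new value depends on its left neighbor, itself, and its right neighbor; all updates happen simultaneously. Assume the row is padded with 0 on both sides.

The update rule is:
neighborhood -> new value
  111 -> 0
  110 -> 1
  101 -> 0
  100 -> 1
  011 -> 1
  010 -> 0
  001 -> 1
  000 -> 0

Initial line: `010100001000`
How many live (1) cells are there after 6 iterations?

5

iteration 1: 100010010100
iteration 2: 010101100010
iteration 3: 100001110101
iteration 4: 010011010000
iteration 5: 101111001000
iteration 6: 001001110100
count of 1: 5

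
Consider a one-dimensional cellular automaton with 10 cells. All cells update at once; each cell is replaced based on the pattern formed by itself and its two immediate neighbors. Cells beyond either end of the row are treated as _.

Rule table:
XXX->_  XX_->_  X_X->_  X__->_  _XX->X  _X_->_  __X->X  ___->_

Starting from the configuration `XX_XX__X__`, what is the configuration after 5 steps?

X__X__X___
__X__X____
_X__X_____
X__X______
__X_______

__X_______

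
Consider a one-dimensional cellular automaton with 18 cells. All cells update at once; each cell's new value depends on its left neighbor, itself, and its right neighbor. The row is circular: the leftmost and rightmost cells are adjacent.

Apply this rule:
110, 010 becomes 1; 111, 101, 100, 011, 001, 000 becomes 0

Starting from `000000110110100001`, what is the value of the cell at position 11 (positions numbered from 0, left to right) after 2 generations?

0

generation 1: 000000010010100001
generation 2: 000000010010100001
position 11 holds 0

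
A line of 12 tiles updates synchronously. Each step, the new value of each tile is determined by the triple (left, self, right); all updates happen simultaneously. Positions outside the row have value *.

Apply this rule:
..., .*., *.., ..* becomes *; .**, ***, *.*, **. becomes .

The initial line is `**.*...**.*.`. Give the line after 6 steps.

step 1: ...****...*.
step 2: ***....****.
step 3: ...****.....
step 4: ***....*****
step 5: ...****.....  (repeats step 3; period 2)
step 6: ***....*****

***....*****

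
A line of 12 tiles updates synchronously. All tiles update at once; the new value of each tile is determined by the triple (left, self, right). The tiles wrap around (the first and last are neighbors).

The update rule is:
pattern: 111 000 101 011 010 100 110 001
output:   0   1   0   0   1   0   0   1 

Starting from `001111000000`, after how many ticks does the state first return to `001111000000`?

110000011111
000111100000
111000001111
000011110000
111100000111
000001111000
111110000011
000000111100
111111000001
000000011110
111111100000
000000001111
011111110000
100000000111
001111111000
110000000011
000111111100
111000000001
000011111110
111100000000
000001111111
011110000000
100000111111
001111000000

24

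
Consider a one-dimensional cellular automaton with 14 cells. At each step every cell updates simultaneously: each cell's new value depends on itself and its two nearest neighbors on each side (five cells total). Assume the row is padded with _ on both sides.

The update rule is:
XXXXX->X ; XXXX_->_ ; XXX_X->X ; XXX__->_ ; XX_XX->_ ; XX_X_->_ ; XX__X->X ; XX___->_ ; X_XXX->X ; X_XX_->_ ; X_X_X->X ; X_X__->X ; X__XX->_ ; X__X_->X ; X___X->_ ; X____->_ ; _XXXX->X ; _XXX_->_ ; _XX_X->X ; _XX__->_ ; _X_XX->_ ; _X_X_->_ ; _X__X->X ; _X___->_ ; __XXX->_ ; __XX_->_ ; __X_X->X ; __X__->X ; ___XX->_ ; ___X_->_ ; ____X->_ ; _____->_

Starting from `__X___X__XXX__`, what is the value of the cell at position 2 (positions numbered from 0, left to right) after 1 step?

__X___XX______
position 2 holds X

X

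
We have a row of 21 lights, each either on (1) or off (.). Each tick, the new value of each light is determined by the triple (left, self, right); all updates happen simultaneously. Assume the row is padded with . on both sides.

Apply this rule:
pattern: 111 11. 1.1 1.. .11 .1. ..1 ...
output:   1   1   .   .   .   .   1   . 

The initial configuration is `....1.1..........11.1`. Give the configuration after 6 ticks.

tick 1: ...1............1.1..
tick 2: ..1............1.....
tick 3: .1............1......
tick 4: 1............1.......
tick 5: ............1........
tick 6: ...........1.........

...........1.........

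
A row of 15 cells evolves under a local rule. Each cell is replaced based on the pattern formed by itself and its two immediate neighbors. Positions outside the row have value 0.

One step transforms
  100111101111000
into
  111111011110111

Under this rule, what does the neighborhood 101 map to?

1

At position 7 the neighborhood is 101; the next row has 1 there.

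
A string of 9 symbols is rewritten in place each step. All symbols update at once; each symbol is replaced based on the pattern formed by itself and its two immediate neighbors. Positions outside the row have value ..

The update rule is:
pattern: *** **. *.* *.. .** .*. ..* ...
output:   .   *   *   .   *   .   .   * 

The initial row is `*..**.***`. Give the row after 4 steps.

step 1: ...****.*
step 2: **.*..**.
step 3: ***...**.
step 4: *.*.*.**.

*.*.*.**.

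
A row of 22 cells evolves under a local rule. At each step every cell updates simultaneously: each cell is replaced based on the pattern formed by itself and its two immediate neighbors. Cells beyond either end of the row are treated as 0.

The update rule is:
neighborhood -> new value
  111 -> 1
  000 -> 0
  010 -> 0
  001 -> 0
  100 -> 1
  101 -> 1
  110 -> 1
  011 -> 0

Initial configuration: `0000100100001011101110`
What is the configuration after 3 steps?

0000010010000101110111
0000001001000010111011
0000000100100001011101

0000000100100001011101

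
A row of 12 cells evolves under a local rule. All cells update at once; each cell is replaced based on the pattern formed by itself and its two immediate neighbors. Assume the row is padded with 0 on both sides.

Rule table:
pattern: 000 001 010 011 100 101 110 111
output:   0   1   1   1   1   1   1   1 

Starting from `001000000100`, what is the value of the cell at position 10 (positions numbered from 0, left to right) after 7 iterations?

1

iteration 1: 011100001110
iteration 2: 111110011111
iteration 3: 111111111111
iteration 4: 111111111111  (fixed point — unchanged through iteration 7)
position 10 holds 1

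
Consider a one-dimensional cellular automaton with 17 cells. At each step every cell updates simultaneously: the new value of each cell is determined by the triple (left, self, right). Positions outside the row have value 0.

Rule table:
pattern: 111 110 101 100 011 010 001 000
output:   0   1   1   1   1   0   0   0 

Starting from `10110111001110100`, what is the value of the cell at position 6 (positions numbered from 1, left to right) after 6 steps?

step 1: 01111101101011010
step 2: 01000111110111101
step 3: 00100100011100110
step 4: 00010010010110111
step 5: 00001001001111101
step 6: 00000100101000110
position 6 holds 1

1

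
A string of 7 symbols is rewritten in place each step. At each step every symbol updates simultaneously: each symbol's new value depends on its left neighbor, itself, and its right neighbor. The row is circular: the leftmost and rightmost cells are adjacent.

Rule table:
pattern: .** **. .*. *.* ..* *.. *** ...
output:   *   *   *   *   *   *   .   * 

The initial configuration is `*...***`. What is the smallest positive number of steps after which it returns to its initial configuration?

*****..
*...***

2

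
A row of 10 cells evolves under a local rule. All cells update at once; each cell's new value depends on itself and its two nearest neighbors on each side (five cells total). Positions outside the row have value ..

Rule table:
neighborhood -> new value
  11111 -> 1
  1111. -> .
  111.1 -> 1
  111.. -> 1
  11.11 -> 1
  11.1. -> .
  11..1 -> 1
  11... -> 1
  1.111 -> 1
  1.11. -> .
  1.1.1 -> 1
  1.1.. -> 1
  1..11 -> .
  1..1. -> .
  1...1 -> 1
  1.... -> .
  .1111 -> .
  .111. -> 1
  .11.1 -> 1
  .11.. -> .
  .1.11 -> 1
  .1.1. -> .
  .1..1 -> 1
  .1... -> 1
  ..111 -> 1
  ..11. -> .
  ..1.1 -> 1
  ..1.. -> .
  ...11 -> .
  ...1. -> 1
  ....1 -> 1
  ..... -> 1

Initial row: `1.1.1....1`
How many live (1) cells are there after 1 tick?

6

tick 1: 1.1.11.11.
count of 1: 6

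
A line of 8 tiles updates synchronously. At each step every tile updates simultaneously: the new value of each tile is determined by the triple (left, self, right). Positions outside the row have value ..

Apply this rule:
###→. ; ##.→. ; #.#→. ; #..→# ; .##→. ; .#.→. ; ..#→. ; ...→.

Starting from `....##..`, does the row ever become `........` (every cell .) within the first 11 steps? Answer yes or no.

yes

......#.
.......#
........
all cells are . at step 3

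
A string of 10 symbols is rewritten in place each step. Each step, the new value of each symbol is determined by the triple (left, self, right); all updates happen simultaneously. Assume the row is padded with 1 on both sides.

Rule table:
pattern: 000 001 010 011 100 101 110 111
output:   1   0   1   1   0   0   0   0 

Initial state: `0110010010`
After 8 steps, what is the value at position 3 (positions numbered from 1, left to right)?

0100010010
0101010010
0101010010  (fixed point — unchanged through step 8)
position 3 holds 0

0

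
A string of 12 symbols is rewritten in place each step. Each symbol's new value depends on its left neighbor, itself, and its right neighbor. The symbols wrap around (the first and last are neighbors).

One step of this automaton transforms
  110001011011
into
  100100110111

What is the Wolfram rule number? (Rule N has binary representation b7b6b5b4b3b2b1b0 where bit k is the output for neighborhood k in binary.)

position 0: 111 → 1  (bit 7 = 1)
position 1: 110 → 0  (bit 6 = 0)
position 6: 101 → 1  (bit 5 = 1)
position 2: 100 → 0  (bit 4 = 0)
position 7: 011 → 1  (bit 3 = 1)
position 5: 010 → 0  (bit 2 = 0)
position 4: 001 → 0  (bit 1 = 0)
position 3: 000 → 1  (bit 0 = 1)
bits b7..b0 = 10101001 = 169

169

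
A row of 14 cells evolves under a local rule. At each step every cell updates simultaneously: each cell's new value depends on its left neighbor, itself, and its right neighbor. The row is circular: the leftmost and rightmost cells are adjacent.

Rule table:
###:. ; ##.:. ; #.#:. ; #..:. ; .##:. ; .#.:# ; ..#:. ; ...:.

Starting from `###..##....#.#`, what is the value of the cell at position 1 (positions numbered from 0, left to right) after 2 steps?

...........#..
...........#..
position 1 holds .

.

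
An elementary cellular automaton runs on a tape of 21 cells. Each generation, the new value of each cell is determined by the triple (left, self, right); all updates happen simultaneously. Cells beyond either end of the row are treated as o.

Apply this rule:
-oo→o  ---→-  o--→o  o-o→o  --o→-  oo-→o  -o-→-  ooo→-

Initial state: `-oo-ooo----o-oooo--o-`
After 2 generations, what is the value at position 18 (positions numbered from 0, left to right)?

o

generation 1: ooooo-oo----oo--oo--o
generation 2: ----ooooo---ooo-ooo-o
position 18 holds o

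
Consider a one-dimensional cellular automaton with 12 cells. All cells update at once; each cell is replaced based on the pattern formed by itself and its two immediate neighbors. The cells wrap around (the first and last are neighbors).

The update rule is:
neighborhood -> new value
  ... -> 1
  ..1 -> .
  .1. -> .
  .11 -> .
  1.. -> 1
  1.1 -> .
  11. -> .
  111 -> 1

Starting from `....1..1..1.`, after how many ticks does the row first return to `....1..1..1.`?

3

111..1..1..1
11.1..1..1..
....1..1..1.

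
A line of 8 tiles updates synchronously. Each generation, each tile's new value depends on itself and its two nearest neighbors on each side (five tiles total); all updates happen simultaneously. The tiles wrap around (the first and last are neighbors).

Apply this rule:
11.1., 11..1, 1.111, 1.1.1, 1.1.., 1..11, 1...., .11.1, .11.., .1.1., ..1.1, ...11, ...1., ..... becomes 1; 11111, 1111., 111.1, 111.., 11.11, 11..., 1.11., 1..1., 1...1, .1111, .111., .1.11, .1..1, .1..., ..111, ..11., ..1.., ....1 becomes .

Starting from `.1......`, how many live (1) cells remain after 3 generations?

1..1111.
1.1....1
111.1.1.
count of 1: 5

5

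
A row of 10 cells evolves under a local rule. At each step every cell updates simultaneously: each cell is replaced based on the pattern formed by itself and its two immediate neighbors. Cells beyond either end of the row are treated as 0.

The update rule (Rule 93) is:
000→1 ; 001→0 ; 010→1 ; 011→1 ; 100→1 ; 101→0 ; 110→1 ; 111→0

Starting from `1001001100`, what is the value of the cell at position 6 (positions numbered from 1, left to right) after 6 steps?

0

1101101111
1101101001
1101101101
1101101101  (fixed point — unchanged through step 6)
position 6 holds 0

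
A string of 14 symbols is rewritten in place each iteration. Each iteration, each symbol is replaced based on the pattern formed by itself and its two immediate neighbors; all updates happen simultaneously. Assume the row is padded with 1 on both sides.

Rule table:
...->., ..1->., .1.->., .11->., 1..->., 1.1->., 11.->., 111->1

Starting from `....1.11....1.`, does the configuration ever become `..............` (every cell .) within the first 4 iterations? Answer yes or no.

..............
all cells are . at iteration 1

yes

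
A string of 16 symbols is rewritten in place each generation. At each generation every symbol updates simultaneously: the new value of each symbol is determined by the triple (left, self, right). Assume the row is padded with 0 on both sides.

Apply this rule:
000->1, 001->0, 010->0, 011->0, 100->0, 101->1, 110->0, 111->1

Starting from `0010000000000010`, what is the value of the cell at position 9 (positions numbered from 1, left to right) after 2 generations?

1

generation 1: 1000111111111000
generation 2: 0010011111110011
position 9 holds 1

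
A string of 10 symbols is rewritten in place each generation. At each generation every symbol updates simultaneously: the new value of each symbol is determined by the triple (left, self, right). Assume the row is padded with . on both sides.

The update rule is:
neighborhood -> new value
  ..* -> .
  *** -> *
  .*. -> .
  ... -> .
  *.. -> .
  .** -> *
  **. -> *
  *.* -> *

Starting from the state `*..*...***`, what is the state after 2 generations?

.......***
.......***

.......***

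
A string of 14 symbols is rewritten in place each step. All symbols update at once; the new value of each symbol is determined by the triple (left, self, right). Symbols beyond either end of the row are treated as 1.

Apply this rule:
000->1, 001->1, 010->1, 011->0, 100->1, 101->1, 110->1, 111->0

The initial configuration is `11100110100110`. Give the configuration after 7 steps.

00111011111011
11001100001100
01110111110111
10011000011000
11101111101111
00110000110000
11011111011111

11011111011111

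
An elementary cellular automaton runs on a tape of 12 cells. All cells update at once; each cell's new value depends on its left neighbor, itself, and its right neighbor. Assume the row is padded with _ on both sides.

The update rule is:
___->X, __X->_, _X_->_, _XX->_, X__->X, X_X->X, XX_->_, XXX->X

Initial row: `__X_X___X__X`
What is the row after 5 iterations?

iteration 1: X__X_XX__X__
iteration 2: _X__X__X__XX
iteration 3: __X__X__X___
iteration 4: X__X__X__XXX
iteration 5: _X__X__X__X_

_X__X__X__X_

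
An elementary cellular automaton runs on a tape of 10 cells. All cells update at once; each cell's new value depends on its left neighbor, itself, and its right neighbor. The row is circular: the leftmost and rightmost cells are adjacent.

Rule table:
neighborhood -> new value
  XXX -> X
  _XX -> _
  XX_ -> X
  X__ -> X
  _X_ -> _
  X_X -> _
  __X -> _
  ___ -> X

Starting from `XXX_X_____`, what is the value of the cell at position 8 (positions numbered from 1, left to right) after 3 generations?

X

_XX__XXXX_
__XX__XXXX
X__XX__XXX
position 8 holds X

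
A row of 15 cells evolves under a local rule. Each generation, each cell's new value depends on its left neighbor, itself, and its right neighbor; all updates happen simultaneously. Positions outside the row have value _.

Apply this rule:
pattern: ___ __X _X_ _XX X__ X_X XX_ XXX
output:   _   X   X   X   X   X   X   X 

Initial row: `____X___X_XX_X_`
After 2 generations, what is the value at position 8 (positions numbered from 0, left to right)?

___XXX_XXXXXXXX
__XXXXXXXXXXXXX
position 8 holds X

X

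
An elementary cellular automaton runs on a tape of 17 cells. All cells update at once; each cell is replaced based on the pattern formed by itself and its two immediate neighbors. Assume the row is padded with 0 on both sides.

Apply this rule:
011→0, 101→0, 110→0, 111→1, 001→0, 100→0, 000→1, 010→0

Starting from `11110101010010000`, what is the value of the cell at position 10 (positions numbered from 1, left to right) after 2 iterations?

1

iteration 1: 01100000000000111
iteration 2: 00001111111110010
position 10 holds 1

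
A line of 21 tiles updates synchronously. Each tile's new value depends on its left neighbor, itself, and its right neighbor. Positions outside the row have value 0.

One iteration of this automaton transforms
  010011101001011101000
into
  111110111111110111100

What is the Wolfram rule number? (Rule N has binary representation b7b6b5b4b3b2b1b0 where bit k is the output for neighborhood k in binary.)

position 5: 111 → 0  (bit 7 = 0)
position 6: 110 → 1  (bit 6 = 1)
position 7: 101 → 1  (bit 5 = 1)
position 2: 100 → 1  (bit 4 = 1)
position 4: 011 → 1  (bit 3 = 1)
position 1: 010 → 1  (bit 2 = 1)
position 0: 001 → 1  (bit 1 = 1)
position 19: 000 → 0  (bit 0 = 0)
bits b7..b0 = 01111110 = 126

126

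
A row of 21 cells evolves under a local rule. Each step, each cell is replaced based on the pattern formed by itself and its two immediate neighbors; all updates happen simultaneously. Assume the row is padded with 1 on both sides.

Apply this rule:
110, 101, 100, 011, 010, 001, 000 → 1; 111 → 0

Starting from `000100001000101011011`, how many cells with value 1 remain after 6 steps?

2

step 1: 111111111111111111110
step 2: 000000000000000000011
step 3: 111111111111111111110  (repeats step 1; period 2)
step 6: 000000000000000000011
count of 1: 2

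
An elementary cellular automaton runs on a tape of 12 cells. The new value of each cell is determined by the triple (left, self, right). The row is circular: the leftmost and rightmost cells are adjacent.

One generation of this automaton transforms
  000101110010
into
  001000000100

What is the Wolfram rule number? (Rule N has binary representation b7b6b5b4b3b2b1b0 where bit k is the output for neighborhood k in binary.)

2

position 6: 111 → 0  (bit 7 = 0)
position 7: 110 → 0  (bit 6 = 0)
position 4: 101 → 0  (bit 5 = 0)
position 8: 100 → 0  (bit 4 = 0)
position 5: 011 → 0  (bit 3 = 0)
position 3: 010 → 0  (bit 2 = 0)
position 2: 001 → 1  (bit 1 = 1)
position 0: 000 → 0  (bit 0 = 0)
bits b7..b0 = 00000010 = 2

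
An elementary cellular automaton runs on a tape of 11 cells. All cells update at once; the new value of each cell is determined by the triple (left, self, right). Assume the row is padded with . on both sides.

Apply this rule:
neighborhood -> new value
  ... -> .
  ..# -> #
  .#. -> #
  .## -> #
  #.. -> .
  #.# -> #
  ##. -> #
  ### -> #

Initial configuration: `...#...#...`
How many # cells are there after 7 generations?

..##..##...
.###.###...
########...
########...  (fixed point — unchanged through generation 7)
count of #: 8

8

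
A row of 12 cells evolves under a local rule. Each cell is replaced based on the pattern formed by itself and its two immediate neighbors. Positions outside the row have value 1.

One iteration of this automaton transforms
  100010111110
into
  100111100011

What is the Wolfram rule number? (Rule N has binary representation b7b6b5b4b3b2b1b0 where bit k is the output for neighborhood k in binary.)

110

position 7: 111 → 0  (bit 7 = 0)
position 0: 110 → 1  (bit 6 = 1)
position 5: 101 → 1  (bit 5 = 1)
position 1: 100 → 0  (bit 4 = 0)
position 6: 011 → 1  (bit 3 = 1)
position 4: 010 → 1  (bit 2 = 1)
position 3: 001 → 1  (bit 1 = 1)
position 2: 000 → 0  (bit 0 = 0)
bits b7..b0 = 01101110 = 110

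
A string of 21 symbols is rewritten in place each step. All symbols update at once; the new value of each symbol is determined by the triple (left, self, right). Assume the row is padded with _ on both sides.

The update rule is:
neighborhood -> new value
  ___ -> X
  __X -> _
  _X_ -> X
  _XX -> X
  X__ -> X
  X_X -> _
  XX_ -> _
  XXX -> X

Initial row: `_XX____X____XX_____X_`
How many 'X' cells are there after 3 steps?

12

_X_XXX_XXXX_X_XXXX_XX
_X_XX__XXX__X_XXX__X_
_X_X_X_XX_X_X_XX_X_XX
count of X: 12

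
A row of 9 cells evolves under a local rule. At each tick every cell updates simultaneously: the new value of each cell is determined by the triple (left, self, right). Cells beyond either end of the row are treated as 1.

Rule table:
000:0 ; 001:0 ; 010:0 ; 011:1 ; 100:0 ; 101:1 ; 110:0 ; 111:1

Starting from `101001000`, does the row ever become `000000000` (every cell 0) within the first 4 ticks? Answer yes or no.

yes

010000000
100000000
000000000
all cells are 0 at tick 3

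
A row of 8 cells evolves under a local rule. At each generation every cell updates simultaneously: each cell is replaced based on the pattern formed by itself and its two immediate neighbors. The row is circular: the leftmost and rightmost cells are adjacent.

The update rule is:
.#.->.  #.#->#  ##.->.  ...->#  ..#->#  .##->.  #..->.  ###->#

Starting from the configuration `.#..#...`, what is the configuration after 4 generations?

#..#.#..

#..#..##
..#..#.#
.#..#.#.
#..#.#..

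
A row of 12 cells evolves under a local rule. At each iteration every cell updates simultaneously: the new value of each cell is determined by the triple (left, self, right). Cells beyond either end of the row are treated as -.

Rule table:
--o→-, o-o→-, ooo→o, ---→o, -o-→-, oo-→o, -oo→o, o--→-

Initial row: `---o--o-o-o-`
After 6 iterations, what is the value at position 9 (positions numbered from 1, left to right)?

oo----------
oo-ooooooooo
oo-ooooooooo  (fixed point — unchanged through iteration 6)
position 9 holds o

o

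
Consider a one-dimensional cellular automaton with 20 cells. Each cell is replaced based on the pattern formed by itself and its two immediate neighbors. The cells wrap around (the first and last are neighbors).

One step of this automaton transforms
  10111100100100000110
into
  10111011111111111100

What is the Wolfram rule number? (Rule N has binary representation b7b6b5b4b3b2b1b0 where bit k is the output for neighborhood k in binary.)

159

position 3: 111 → 1  (bit 7 = 1)
position 5: 110 → 0  (bit 6 = 0)
position 1: 101 → 0  (bit 5 = 0)
position 6: 100 → 1  (bit 4 = 1)
position 2: 011 → 1  (bit 3 = 1)
position 0: 010 → 1  (bit 2 = 1)
position 7: 001 → 1  (bit 1 = 1)
position 13: 000 → 1  (bit 0 = 1)
bits b7..b0 = 10011111 = 159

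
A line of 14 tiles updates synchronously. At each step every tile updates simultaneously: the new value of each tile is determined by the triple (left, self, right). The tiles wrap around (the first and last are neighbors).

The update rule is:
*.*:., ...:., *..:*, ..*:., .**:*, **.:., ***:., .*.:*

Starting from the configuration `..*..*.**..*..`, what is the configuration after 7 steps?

*.**.*.*.*.*.*

..**.*.*.*.**.
..*..*.*.*.*.*
*.**.*.*.*.*.*
..*..*.*.*.*.*  (repeats step 2; period 2)
step 7: *.**.*.*.*.*.*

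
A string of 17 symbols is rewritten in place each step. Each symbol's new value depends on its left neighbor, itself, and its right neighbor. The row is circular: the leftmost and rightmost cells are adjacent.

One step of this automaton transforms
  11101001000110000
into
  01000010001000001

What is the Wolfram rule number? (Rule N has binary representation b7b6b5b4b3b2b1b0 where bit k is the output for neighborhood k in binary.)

position 1: 111 → 1  (bit 7 = 1)
position 2: 110 → 0  (bit 6 = 0)
position 3: 101 → 0  (bit 5 = 0)
position 5: 100 → 0  (bit 4 = 0)
position 0: 011 → 0  (bit 3 = 0)
position 4: 010 → 0  (bit 2 = 0)
position 6: 001 → 1  (bit 1 = 1)
position 9: 000 → 0  (bit 0 = 0)
bits b7..b0 = 10000010 = 130

130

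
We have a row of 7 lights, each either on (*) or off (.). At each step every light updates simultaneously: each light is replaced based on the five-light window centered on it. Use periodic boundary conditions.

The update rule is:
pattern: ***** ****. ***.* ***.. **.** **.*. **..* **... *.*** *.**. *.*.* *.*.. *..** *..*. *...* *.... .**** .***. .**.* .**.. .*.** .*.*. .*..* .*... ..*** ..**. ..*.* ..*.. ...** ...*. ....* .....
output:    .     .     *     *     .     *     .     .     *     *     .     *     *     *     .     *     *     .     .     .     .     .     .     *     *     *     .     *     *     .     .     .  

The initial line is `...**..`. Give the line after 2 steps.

..**..*
.**..**

.**..**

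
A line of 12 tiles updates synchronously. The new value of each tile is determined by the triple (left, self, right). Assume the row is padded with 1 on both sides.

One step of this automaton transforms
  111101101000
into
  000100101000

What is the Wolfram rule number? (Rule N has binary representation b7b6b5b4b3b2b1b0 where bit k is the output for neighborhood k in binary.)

position 0: 111 → 0  (bit 7 = 0)
position 3: 110 → 1  (bit 6 = 1)
position 4: 101 → 0  (bit 5 = 0)
position 9: 100 → 0  (bit 4 = 0)
position 5: 011 → 0  (bit 3 = 0)
position 8: 010 → 1  (bit 2 = 1)
position 11: 001 → 0  (bit 1 = 0)
position 10: 000 → 0  (bit 0 = 0)
bits b7..b0 = 01000100 = 68

68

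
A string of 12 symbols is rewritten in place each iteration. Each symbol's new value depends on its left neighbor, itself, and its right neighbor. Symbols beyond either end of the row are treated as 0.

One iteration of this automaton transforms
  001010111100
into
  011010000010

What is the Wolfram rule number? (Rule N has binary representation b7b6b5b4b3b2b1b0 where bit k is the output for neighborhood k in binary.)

22

position 7: 111 → 0  (bit 7 = 0)
position 9: 110 → 0  (bit 6 = 0)
position 3: 101 → 0  (bit 5 = 0)
position 10: 100 → 1  (bit 4 = 1)
position 6: 011 → 0  (bit 3 = 0)
position 2: 010 → 1  (bit 2 = 1)
position 1: 001 → 1  (bit 1 = 1)
position 0: 000 → 0  (bit 0 = 0)
bits b7..b0 = 00010110 = 22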